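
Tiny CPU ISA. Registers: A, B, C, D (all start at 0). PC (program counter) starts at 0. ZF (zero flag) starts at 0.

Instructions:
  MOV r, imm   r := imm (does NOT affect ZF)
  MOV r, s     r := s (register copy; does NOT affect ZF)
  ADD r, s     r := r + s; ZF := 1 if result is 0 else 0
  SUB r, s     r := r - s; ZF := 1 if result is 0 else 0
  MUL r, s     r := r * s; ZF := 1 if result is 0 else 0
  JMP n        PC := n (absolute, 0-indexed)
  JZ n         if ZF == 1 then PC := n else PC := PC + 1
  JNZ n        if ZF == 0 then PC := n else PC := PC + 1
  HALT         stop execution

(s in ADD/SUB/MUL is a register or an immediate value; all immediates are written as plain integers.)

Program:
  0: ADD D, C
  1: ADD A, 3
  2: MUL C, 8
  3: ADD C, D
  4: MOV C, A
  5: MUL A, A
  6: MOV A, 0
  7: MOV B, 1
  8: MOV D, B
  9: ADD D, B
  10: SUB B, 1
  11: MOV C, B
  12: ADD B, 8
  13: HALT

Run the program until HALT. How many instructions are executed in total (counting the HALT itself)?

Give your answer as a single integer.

Step 1: PC=0 exec 'ADD D, C'. After: A=0 B=0 C=0 D=0 ZF=1 PC=1
Step 2: PC=1 exec 'ADD A, 3'. After: A=3 B=0 C=0 D=0 ZF=0 PC=2
Step 3: PC=2 exec 'MUL C, 8'. After: A=3 B=0 C=0 D=0 ZF=1 PC=3
Step 4: PC=3 exec 'ADD C, D'. After: A=3 B=0 C=0 D=0 ZF=1 PC=4
Step 5: PC=4 exec 'MOV C, A'. After: A=3 B=0 C=3 D=0 ZF=1 PC=5
Step 6: PC=5 exec 'MUL A, A'. After: A=9 B=0 C=3 D=0 ZF=0 PC=6
Step 7: PC=6 exec 'MOV A, 0'. After: A=0 B=0 C=3 D=0 ZF=0 PC=7
Step 8: PC=7 exec 'MOV B, 1'. After: A=0 B=1 C=3 D=0 ZF=0 PC=8
Step 9: PC=8 exec 'MOV D, B'. After: A=0 B=1 C=3 D=1 ZF=0 PC=9
Step 10: PC=9 exec 'ADD D, B'. After: A=0 B=1 C=3 D=2 ZF=0 PC=10
Step 11: PC=10 exec 'SUB B, 1'. After: A=0 B=0 C=3 D=2 ZF=1 PC=11
Step 12: PC=11 exec 'MOV C, B'. After: A=0 B=0 C=0 D=2 ZF=1 PC=12
Step 13: PC=12 exec 'ADD B, 8'. After: A=0 B=8 C=0 D=2 ZF=0 PC=13
Step 14: PC=13 exec 'HALT'. After: A=0 B=8 C=0 D=2 ZF=0 PC=13 HALTED
Total instructions executed: 14

Answer: 14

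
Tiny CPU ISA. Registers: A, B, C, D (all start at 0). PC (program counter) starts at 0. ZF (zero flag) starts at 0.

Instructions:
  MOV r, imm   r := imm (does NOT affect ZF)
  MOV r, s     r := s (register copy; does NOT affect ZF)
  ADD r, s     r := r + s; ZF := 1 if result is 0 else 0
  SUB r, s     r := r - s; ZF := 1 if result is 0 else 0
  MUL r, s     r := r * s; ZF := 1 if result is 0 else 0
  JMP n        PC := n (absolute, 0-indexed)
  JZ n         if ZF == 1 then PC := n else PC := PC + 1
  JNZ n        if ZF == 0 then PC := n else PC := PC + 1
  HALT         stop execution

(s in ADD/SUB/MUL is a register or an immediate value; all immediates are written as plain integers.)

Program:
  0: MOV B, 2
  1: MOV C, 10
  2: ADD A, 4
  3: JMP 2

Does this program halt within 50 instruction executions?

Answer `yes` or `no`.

Step 1: PC=0 exec 'MOV B, 2'. After: A=0 B=2 C=0 D=0 ZF=0 PC=1
Step 2: PC=1 exec 'MOV C, 10'. After: A=0 B=2 C=10 D=0 ZF=0 PC=2
Step 3: PC=2 exec 'ADD A, 4'. After: A=4 B=2 C=10 D=0 ZF=0 PC=3
Step 4: PC=3 exec 'JMP 2'. After: A=4 B=2 C=10 D=0 ZF=0 PC=2
Step 5: PC=2 exec 'ADD A, 4'. After: A=8 B=2 C=10 D=0 ZF=0 PC=3
Step 6: PC=3 exec 'JMP 2'. After: A=8 B=2 C=10 D=0 ZF=0 PC=2
Step 7: PC=2 exec 'ADD A, 4'. After: A=12 B=2 C=10 D=0 ZF=0 PC=3
Step 8: PC=3 exec 'JMP 2'. After: A=12 B=2 C=10 D=0 ZF=0 PC=2
Step 9: PC=2 exec 'ADD A, 4'. After: A=16 B=2 C=10 D=0 ZF=0 PC=3
Step 10: PC=3 exec 'JMP 2'. After: A=16 B=2 C=10 D=0 ZF=0 PC=2
Step 11: PC=2 exec 'ADD A, 4'. After: A=20 B=2 C=10 D=0 ZF=0 PC=3
Step 12: PC=3 exec 'JMP 2'. After: A=20 B=2 C=10 D=0 ZF=0 PC=2
Step 13: PC=2 exec 'ADD A, 4'. After: A=24 B=2 C=10 D=0 ZF=0 PC=3
Step 14: PC=3 exec 'JMP 2'. After: A=24 B=2 C=10 D=0 ZF=0 PC=2
Step 15: PC=2 exec 'ADD A, 4'. After: A=28 B=2 C=10 D=0 ZF=0 PC=3
After 50 steps: not halted. PC revisits the same instructions with no path to HALT; will never halt.

Answer: no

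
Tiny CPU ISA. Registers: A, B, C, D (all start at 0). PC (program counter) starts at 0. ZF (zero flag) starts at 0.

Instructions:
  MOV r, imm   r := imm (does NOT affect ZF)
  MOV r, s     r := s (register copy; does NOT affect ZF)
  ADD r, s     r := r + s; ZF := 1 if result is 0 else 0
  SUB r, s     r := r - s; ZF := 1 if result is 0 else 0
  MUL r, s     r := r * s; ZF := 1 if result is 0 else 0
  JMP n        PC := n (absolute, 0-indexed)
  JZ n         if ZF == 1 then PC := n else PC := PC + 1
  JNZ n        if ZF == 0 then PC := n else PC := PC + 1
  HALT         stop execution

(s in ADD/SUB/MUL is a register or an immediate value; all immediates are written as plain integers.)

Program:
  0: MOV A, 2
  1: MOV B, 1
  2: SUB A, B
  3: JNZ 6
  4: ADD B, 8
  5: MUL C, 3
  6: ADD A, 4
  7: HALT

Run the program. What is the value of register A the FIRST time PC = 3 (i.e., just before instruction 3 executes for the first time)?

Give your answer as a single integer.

Step 1: PC=0 exec 'MOV A, 2'. After: A=2 B=0 C=0 D=0 ZF=0 PC=1
Step 2: PC=1 exec 'MOV B, 1'. After: A=2 B=1 C=0 D=0 ZF=0 PC=2
Step 3: PC=2 exec 'SUB A, B'. After: A=1 B=1 C=0 D=0 ZF=0 PC=3
First time PC=3: A=1

1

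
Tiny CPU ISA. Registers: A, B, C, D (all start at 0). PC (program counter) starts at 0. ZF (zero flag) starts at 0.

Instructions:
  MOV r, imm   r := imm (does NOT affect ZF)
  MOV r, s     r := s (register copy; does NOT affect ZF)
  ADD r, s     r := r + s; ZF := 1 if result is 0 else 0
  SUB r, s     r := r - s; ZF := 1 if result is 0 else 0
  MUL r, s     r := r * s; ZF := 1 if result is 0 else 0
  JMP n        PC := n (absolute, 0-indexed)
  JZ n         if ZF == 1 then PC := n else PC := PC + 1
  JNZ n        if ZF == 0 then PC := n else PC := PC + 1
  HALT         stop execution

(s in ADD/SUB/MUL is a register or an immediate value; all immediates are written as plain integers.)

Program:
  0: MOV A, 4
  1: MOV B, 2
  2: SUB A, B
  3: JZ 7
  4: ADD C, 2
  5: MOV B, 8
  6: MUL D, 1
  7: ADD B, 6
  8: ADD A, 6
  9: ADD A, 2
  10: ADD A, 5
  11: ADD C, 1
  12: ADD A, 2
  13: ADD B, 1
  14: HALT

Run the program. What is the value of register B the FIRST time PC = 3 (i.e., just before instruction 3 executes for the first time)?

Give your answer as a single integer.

Step 1: PC=0 exec 'MOV A, 4'. After: A=4 B=0 C=0 D=0 ZF=0 PC=1
Step 2: PC=1 exec 'MOV B, 2'. After: A=4 B=2 C=0 D=0 ZF=0 PC=2
Step 3: PC=2 exec 'SUB A, B'. After: A=2 B=2 C=0 D=0 ZF=0 PC=3
First time PC=3: B=2

2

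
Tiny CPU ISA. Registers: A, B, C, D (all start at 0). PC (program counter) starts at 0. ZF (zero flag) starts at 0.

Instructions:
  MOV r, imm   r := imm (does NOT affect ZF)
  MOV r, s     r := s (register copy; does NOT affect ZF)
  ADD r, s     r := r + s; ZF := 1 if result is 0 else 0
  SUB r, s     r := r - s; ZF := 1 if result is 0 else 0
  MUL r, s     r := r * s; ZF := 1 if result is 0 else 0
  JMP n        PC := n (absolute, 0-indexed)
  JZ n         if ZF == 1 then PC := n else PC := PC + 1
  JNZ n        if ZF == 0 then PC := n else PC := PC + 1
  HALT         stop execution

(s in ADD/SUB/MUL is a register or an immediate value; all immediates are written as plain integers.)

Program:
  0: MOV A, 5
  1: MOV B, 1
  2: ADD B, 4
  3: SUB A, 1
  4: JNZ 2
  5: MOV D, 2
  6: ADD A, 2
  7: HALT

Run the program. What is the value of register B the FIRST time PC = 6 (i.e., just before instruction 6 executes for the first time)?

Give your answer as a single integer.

Step 1: PC=0 exec 'MOV A, 5'. After: A=5 B=0 C=0 D=0 ZF=0 PC=1
Step 2: PC=1 exec 'MOV B, 1'. After: A=5 B=1 C=0 D=0 ZF=0 PC=2
Step 3: PC=2 exec 'ADD B, 4'. After: A=5 B=5 C=0 D=0 ZF=0 PC=3
Step 4: PC=3 exec 'SUB A, 1'. After: A=4 B=5 C=0 D=0 ZF=0 PC=4
Step 5: PC=4 exec 'JNZ 2'. After: A=4 B=5 C=0 D=0 ZF=0 PC=2
Step 6: PC=2 exec 'ADD B, 4'. After: A=4 B=9 C=0 D=0 ZF=0 PC=3
Step 7: PC=3 exec 'SUB A, 1'. After: A=3 B=9 C=0 D=0 ZF=0 PC=4
Step 8: PC=4 exec 'JNZ 2'. After: A=3 B=9 C=0 D=0 ZF=0 PC=2
Step 9: PC=2 exec 'ADD B, 4'. After: A=3 B=13 C=0 D=0 ZF=0 PC=3
Step 10: PC=3 exec 'SUB A, 1'. After: A=2 B=13 C=0 D=0 ZF=0 PC=4
Step 11: PC=4 exec 'JNZ 2'. After: A=2 B=13 C=0 D=0 ZF=0 PC=2
Step 12: PC=2 exec 'ADD B, 4'. After: A=2 B=17 C=0 D=0 ZF=0 PC=3
Step 13: PC=3 exec 'SUB A, 1'. After: A=1 B=17 C=0 D=0 ZF=0 PC=4
Step 14: PC=4 exec 'JNZ 2'. After: A=1 B=17 C=0 D=0 ZF=0 PC=2
Step 15: PC=2 exec 'ADD B, 4'. After: A=1 B=21 C=0 D=0 ZF=0 PC=3
Step 16: PC=3 exec 'SUB A, 1'. After: A=0 B=21 C=0 D=0 ZF=1 PC=4
Step 17: PC=4 exec 'JNZ 2'. After: A=0 B=21 C=0 D=0 ZF=1 PC=5
Step 18: PC=5 exec 'MOV D, 2'. After: A=0 B=21 C=0 D=2 ZF=1 PC=6
First time PC=6: B=21

21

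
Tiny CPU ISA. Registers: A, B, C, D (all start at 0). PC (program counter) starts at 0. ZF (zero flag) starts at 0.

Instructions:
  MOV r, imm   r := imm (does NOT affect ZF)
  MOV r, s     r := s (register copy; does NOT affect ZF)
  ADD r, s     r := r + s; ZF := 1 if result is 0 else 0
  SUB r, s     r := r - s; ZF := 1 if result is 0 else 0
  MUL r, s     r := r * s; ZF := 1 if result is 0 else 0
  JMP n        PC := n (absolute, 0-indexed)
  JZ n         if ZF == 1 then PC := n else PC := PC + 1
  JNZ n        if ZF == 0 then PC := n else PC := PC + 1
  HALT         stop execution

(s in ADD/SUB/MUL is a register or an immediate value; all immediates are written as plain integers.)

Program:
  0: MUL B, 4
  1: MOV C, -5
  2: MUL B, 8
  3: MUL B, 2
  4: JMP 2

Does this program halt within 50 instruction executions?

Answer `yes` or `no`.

Step 1: PC=0 exec 'MUL B, 4'. After: A=0 B=0 C=0 D=0 ZF=1 PC=1
Step 2: PC=1 exec 'MOV C, -5'. After: A=0 B=0 C=-5 D=0 ZF=1 PC=2
Step 3: PC=2 exec 'MUL B, 8'. After: A=0 B=0 C=-5 D=0 ZF=1 PC=3
Step 4: PC=3 exec 'MUL B, 2'. After: A=0 B=0 C=-5 D=0 ZF=1 PC=4
Step 5: PC=4 exec 'JMP 2'. After: A=0 B=0 C=-5 D=0 ZF=1 PC=2
State after step 5 equals state after step 2: the program is in a cycle of length 3 and will never halt.

Answer: no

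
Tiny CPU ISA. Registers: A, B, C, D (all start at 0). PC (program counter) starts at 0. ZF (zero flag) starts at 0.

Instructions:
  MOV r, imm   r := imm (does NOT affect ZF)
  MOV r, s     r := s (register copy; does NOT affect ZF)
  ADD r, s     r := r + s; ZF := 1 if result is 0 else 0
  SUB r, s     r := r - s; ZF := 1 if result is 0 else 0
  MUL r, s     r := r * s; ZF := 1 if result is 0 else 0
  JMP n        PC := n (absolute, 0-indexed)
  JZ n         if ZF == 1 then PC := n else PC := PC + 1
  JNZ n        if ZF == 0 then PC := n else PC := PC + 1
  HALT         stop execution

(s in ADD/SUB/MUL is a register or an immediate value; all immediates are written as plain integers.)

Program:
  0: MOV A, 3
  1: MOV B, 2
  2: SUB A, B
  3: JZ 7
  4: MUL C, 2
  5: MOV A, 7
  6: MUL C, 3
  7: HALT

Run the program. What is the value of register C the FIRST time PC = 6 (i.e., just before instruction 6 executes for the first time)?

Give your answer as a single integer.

Step 1: PC=0 exec 'MOV A, 3'. After: A=3 B=0 C=0 D=0 ZF=0 PC=1
Step 2: PC=1 exec 'MOV B, 2'. After: A=3 B=2 C=0 D=0 ZF=0 PC=2
Step 3: PC=2 exec 'SUB A, B'. After: A=1 B=2 C=0 D=0 ZF=0 PC=3
Step 4: PC=3 exec 'JZ 7'. After: A=1 B=2 C=0 D=0 ZF=0 PC=4
Step 5: PC=4 exec 'MUL C, 2'. After: A=1 B=2 C=0 D=0 ZF=1 PC=5
Step 6: PC=5 exec 'MOV A, 7'. After: A=7 B=2 C=0 D=0 ZF=1 PC=6
First time PC=6: C=0

0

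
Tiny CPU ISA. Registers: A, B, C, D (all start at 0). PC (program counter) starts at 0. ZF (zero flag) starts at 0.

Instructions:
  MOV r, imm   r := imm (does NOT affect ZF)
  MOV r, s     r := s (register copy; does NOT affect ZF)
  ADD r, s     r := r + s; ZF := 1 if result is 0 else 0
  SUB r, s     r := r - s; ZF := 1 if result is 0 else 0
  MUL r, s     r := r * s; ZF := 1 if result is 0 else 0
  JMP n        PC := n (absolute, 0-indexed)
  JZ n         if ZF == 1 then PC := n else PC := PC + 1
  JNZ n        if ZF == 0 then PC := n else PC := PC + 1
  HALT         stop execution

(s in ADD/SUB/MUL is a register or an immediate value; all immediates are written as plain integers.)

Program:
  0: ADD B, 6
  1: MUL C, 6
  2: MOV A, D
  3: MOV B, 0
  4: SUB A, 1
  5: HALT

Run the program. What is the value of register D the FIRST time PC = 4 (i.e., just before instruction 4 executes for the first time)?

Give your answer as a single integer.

Step 1: PC=0 exec 'ADD B, 6'. After: A=0 B=6 C=0 D=0 ZF=0 PC=1
Step 2: PC=1 exec 'MUL C, 6'. After: A=0 B=6 C=0 D=0 ZF=1 PC=2
Step 3: PC=2 exec 'MOV A, D'. After: A=0 B=6 C=0 D=0 ZF=1 PC=3
Step 4: PC=3 exec 'MOV B, 0'. After: A=0 B=0 C=0 D=0 ZF=1 PC=4
First time PC=4: D=0

0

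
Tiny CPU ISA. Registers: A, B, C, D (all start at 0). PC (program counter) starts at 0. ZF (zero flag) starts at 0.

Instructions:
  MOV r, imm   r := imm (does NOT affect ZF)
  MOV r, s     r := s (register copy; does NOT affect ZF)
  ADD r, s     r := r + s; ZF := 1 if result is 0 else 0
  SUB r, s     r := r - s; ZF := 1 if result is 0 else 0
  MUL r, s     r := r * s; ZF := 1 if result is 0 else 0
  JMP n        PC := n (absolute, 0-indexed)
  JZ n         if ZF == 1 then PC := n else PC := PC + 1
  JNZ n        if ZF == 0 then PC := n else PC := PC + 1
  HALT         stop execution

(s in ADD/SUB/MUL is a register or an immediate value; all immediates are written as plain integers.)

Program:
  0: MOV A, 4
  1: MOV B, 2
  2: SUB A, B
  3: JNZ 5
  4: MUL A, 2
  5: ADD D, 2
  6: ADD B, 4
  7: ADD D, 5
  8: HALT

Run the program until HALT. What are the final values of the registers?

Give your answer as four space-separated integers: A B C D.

Answer: 2 6 0 7

Derivation:
Step 1: PC=0 exec 'MOV A, 4'. After: A=4 B=0 C=0 D=0 ZF=0 PC=1
Step 2: PC=1 exec 'MOV B, 2'. After: A=4 B=2 C=0 D=0 ZF=0 PC=2
Step 3: PC=2 exec 'SUB A, B'. After: A=2 B=2 C=0 D=0 ZF=0 PC=3
Step 4: PC=3 exec 'JNZ 5'. After: A=2 B=2 C=0 D=0 ZF=0 PC=5
Step 5: PC=5 exec 'ADD D, 2'. After: A=2 B=2 C=0 D=2 ZF=0 PC=6
Step 6: PC=6 exec 'ADD B, 4'. After: A=2 B=6 C=0 D=2 ZF=0 PC=7
Step 7: PC=7 exec 'ADD D, 5'. After: A=2 B=6 C=0 D=7 ZF=0 PC=8
Step 8: PC=8 exec 'HALT'. After: A=2 B=6 C=0 D=7 ZF=0 PC=8 HALTED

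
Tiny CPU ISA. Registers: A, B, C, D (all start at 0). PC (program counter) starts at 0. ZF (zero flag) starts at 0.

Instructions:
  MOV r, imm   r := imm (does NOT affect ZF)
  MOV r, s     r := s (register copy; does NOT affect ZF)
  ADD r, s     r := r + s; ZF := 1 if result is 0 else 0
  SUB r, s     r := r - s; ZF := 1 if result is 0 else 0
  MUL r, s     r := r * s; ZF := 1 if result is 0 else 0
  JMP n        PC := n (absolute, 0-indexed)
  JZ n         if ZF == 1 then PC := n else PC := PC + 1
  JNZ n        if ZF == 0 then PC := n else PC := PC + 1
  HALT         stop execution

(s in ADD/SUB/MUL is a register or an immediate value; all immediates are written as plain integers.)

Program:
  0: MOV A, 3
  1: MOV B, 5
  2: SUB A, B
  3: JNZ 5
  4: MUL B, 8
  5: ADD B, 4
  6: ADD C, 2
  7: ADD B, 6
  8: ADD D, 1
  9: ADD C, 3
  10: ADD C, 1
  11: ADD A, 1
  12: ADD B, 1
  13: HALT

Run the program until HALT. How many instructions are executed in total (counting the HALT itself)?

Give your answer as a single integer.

Step 1: PC=0 exec 'MOV A, 3'. After: A=3 B=0 C=0 D=0 ZF=0 PC=1
Step 2: PC=1 exec 'MOV B, 5'. After: A=3 B=5 C=0 D=0 ZF=0 PC=2
Step 3: PC=2 exec 'SUB A, B'. After: A=-2 B=5 C=0 D=0 ZF=0 PC=3
Step 4: PC=3 exec 'JNZ 5'. After: A=-2 B=5 C=0 D=0 ZF=0 PC=5
Step 5: PC=5 exec 'ADD B, 4'. After: A=-2 B=9 C=0 D=0 ZF=0 PC=6
Step 6: PC=6 exec 'ADD C, 2'. After: A=-2 B=9 C=2 D=0 ZF=0 PC=7
Step 7: PC=7 exec 'ADD B, 6'. After: A=-2 B=15 C=2 D=0 ZF=0 PC=8
Step 8: PC=8 exec 'ADD D, 1'. After: A=-2 B=15 C=2 D=1 ZF=0 PC=9
Step 9: PC=9 exec 'ADD C, 3'. After: A=-2 B=15 C=5 D=1 ZF=0 PC=10
Step 10: PC=10 exec 'ADD C, 1'. After: A=-2 B=15 C=6 D=1 ZF=0 PC=11
Step 11: PC=11 exec 'ADD A, 1'. After: A=-1 B=15 C=6 D=1 ZF=0 PC=12
Step 12: PC=12 exec 'ADD B, 1'. After: A=-1 B=16 C=6 D=1 ZF=0 PC=13
Step 13: PC=13 exec 'HALT'. After: A=-1 B=16 C=6 D=1 ZF=0 PC=13 HALTED
Total instructions executed: 13

Answer: 13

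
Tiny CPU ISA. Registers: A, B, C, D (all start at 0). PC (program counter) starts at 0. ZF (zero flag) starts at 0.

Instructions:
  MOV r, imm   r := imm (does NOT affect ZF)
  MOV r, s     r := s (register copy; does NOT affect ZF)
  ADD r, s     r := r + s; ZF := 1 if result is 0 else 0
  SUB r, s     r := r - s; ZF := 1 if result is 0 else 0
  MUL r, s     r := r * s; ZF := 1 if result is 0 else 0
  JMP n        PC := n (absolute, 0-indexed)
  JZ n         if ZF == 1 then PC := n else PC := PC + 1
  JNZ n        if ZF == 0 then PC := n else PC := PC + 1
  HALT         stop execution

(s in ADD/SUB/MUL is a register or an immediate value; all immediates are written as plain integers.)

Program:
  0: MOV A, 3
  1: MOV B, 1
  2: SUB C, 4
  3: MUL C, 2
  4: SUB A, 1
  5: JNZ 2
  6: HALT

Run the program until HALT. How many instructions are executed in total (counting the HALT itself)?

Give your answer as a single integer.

Answer: 15

Derivation:
Step 1: PC=0 exec 'MOV A, 3'. After: A=3 B=0 C=0 D=0 ZF=0 PC=1
Step 2: PC=1 exec 'MOV B, 1'. After: A=3 B=1 C=0 D=0 ZF=0 PC=2
Step 3: PC=2 exec 'SUB C, 4'. After: A=3 B=1 C=-4 D=0 ZF=0 PC=3
Step 4: PC=3 exec 'MUL C, 2'. After: A=3 B=1 C=-8 D=0 ZF=0 PC=4
Step 5: PC=4 exec 'SUB A, 1'. After: A=2 B=1 C=-8 D=0 ZF=0 PC=5
Step 6: PC=5 exec 'JNZ 2'. After: A=2 B=1 C=-8 D=0 ZF=0 PC=2
Step 7: PC=2 exec 'SUB C, 4'. After: A=2 B=1 C=-12 D=0 ZF=0 PC=3
Step 8: PC=3 exec 'MUL C, 2'. After: A=2 B=1 C=-24 D=0 ZF=0 PC=4
Step 9: PC=4 exec 'SUB A, 1'. After: A=1 B=1 C=-24 D=0 ZF=0 PC=5
Step 10: PC=5 exec 'JNZ 2'. After: A=1 B=1 C=-24 D=0 ZF=0 PC=2
Step 11: PC=2 exec 'SUB C, 4'. After: A=1 B=1 C=-28 D=0 ZF=0 PC=3
Step 12: PC=3 exec 'MUL C, 2'. After: A=1 B=1 C=-56 D=0 ZF=0 PC=4
Step 13: PC=4 exec 'SUB A, 1'. After: A=0 B=1 C=-56 D=0 ZF=1 PC=5
Step 14: PC=5 exec 'JNZ 2'. After: A=0 B=1 C=-56 D=0 ZF=1 PC=6
Step 15: PC=6 exec 'HALT'. After: A=0 B=1 C=-56 D=0 ZF=1 PC=6 HALTED
Total instructions executed: 15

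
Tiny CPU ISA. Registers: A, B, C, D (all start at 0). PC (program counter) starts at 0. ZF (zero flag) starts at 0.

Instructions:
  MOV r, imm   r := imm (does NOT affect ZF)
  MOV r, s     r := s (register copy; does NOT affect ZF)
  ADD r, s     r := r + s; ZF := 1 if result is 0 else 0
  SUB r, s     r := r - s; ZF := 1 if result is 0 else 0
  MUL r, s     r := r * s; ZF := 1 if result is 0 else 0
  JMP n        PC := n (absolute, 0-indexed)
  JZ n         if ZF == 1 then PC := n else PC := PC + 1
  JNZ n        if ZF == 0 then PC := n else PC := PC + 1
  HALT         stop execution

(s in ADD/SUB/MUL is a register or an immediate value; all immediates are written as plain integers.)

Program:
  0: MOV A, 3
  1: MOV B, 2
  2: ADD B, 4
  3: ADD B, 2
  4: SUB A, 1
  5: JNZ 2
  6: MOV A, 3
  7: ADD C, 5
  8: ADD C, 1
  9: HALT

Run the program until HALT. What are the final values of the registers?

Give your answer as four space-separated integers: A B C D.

Answer: 3 20 6 0

Derivation:
Step 1: PC=0 exec 'MOV A, 3'. After: A=3 B=0 C=0 D=0 ZF=0 PC=1
Step 2: PC=1 exec 'MOV B, 2'. After: A=3 B=2 C=0 D=0 ZF=0 PC=2
Step 3: PC=2 exec 'ADD B, 4'. After: A=3 B=6 C=0 D=0 ZF=0 PC=3
Step 4: PC=3 exec 'ADD B, 2'. After: A=3 B=8 C=0 D=0 ZF=0 PC=4
Step 5: PC=4 exec 'SUB A, 1'. After: A=2 B=8 C=0 D=0 ZF=0 PC=5
Step 6: PC=5 exec 'JNZ 2'. After: A=2 B=8 C=0 D=0 ZF=0 PC=2
Step 7: PC=2 exec 'ADD B, 4'. After: A=2 B=12 C=0 D=0 ZF=0 PC=3
Step 8: PC=3 exec 'ADD B, 2'. After: A=2 B=14 C=0 D=0 ZF=0 PC=4
Step 9: PC=4 exec 'SUB A, 1'. After: A=1 B=14 C=0 D=0 ZF=0 PC=5
Step 10: PC=5 exec 'JNZ 2'. After: A=1 B=14 C=0 D=0 ZF=0 PC=2
Step 11: PC=2 exec 'ADD B, 4'. After: A=1 B=18 C=0 D=0 ZF=0 PC=3
Step 12: PC=3 exec 'ADD B, 2'. After: A=1 B=20 C=0 D=0 ZF=0 PC=4
Step 13: PC=4 exec 'SUB A, 1'. After: A=0 B=20 C=0 D=0 ZF=1 PC=5
Step 14: PC=5 exec 'JNZ 2'. After: A=0 B=20 C=0 D=0 ZF=1 PC=6
Step 15: PC=6 exec 'MOV A, 3'. After: A=3 B=20 C=0 D=0 ZF=1 PC=7
Step 16: PC=7 exec 'ADD C, 5'. After: A=3 B=20 C=5 D=0 ZF=0 PC=8
Step 17: PC=8 exec 'ADD C, 1'. After: A=3 B=20 C=6 D=0 ZF=0 PC=9
Step 18: PC=9 exec 'HALT'. After: A=3 B=20 C=6 D=0 ZF=0 PC=9 HALTED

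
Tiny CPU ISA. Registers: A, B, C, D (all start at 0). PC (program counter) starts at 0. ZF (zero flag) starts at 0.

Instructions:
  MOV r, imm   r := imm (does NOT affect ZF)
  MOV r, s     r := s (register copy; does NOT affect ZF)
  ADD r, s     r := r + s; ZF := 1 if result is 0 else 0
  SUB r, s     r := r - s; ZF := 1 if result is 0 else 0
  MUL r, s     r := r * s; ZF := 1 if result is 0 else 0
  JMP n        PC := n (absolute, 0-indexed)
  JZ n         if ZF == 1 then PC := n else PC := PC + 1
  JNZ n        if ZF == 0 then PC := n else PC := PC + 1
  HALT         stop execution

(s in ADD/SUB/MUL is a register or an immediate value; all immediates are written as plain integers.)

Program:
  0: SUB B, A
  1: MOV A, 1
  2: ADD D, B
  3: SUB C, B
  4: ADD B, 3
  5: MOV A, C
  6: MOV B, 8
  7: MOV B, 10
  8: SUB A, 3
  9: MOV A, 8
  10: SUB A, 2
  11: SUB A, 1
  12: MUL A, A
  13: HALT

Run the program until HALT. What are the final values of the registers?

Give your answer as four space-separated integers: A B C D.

Step 1: PC=0 exec 'SUB B, A'. After: A=0 B=0 C=0 D=0 ZF=1 PC=1
Step 2: PC=1 exec 'MOV A, 1'. After: A=1 B=0 C=0 D=0 ZF=1 PC=2
Step 3: PC=2 exec 'ADD D, B'. After: A=1 B=0 C=0 D=0 ZF=1 PC=3
Step 4: PC=3 exec 'SUB C, B'. After: A=1 B=0 C=0 D=0 ZF=1 PC=4
Step 5: PC=4 exec 'ADD B, 3'. After: A=1 B=3 C=0 D=0 ZF=0 PC=5
Step 6: PC=5 exec 'MOV A, C'. After: A=0 B=3 C=0 D=0 ZF=0 PC=6
Step 7: PC=6 exec 'MOV B, 8'. After: A=0 B=8 C=0 D=0 ZF=0 PC=7
Step 8: PC=7 exec 'MOV B, 10'. After: A=0 B=10 C=0 D=0 ZF=0 PC=8
Step 9: PC=8 exec 'SUB A, 3'. After: A=-3 B=10 C=0 D=0 ZF=0 PC=9
Step 10: PC=9 exec 'MOV A, 8'. After: A=8 B=10 C=0 D=0 ZF=0 PC=10
Step 11: PC=10 exec 'SUB A, 2'. After: A=6 B=10 C=0 D=0 ZF=0 PC=11
Step 12: PC=11 exec 'SUB A, 1'. After: A=5 B=10 C=0 D=0 ZF=0 PC=12
Step 13: PC=12 exec 'MUL A, A'. After: A=25 B=10 C=0 D=0 ZF=0 PC=13
Step 14: PC=13 exec 'HALT'. After: A=25 B=10 C=0 D=0 ZF=0 PC=13 HALTED

Answer: 25 10 0 0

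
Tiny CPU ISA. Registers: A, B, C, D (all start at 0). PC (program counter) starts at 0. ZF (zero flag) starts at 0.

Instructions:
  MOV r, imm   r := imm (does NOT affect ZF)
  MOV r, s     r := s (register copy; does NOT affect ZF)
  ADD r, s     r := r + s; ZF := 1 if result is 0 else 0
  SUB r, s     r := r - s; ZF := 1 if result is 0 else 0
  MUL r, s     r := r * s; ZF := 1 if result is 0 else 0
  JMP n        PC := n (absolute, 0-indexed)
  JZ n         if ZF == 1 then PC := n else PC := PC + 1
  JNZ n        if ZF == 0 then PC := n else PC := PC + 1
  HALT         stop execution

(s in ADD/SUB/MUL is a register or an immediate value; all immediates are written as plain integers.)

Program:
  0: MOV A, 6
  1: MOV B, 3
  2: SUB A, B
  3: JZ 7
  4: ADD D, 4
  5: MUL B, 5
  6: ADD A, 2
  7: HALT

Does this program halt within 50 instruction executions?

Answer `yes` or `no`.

Answer: yes

Derivation:
Step 1: PC=0 exec 'MOV A, 6'. After: A=6 B=0 C=0 D=0 ZF=0 PC=1
Step 2: PC=1 exec 'MOV B, 3'. After: A=6 B=3 C=0 D=0 ZF=0 PC=2
Step 3: PC=2 exec 'SUB A, B'. After: A=3 B=3 C=0 D=0 ZF=0 PC=3
Step 4: PC=3 exec 'JZ 7'. After: A=3 B=3 C=0 D=0 ZF=0 PC=4
Step 5: PC=4 exec 'ADD D, 4'. After: A=3 B=3 C=0 D=4 ZF=0 PC=5
Step 6: PC=5 exec 'MUL B, 5'. After: A=3 B=15 C=0 D=4 ZF=0 PC=6
Step 7: PC=6 exec 'ADD A, 2'. After: A=5 B=15 C=0 D=4 ZF=0 PC=7
Step 8: PC=7 exec 'HALT'. After: A=5 B=15 C=0 D=4 ZF=0 PC=7 HALTED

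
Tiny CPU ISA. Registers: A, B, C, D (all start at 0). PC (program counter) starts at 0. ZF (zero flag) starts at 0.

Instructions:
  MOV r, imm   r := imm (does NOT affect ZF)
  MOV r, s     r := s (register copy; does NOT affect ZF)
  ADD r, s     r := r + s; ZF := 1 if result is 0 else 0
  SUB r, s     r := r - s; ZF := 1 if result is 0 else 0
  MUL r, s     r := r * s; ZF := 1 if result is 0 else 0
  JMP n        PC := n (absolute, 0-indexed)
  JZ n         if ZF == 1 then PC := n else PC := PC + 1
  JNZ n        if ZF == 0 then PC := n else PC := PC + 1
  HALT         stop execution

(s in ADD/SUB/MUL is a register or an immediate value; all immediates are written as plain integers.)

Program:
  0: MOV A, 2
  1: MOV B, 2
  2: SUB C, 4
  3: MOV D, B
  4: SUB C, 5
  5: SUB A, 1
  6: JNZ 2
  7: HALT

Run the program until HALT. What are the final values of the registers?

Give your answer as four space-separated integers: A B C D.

Step 1: PC=0 exec 'MOV A, 2'. After: A=2 B=0 C=0 D=0 ZF=0 PC=1
Step 2: PC=1 exec 'MOV B, 2'. After: A=2 B=2 C=0 D=0 ZF=0 PC=2
Step 3: PC=2 exec 'SUB C, 4'. After: A=2 B=2 C=-4 D=0 ZF=0 PC=3
Step 4: PC=3 exec 'MOV D, B'. After: A=2 B=2 C=-4 D=2 ZF=0 PC=4
Step 5: PC=4 exec 'SUB C, 5'. After: A=2 B=2 C=-9 D=2 ZF=0 PC=5
Step 6: PC=5 exec 'SUB A, 1'. After: A=1 B=2 C=-9 D=2 ZF=0 PC=6
Step 7: PC=6 exec 'JNZ 2'. After: A=1 B=2 C=-9 D=2 ZF=0 PC=2
Step 8: PC=2 exec 'SUB C, 4'. After: A=1 B=2 C=-13 D=2 ZF=0 PC=3
Step 9: PC=3 exec 'MOV D, B'. After: A=1 B=2 C=-13 D=2 ZF=0 PC=4
Step 10: PC=4 exec 'SUB C, 5'. After: A=1 B=2 C=-18 D=2 ZF=0 PC=5
Step 11: PC=5 exec 'SUB A, 1'. After: A=0 B=2 C=-18 D=2 ZF=1 PC=6
Step 12: PC=6 exec 'JNZ 2'. After: A=0 B=2 C=-18 D=2 ZF=1 PC=7
Step 13: PC=7 exec 'HALT'. After: A=0 B=2 C=-18 D=2 ZF=1 PC=7 HALTED

Answer: 0 2 -18 2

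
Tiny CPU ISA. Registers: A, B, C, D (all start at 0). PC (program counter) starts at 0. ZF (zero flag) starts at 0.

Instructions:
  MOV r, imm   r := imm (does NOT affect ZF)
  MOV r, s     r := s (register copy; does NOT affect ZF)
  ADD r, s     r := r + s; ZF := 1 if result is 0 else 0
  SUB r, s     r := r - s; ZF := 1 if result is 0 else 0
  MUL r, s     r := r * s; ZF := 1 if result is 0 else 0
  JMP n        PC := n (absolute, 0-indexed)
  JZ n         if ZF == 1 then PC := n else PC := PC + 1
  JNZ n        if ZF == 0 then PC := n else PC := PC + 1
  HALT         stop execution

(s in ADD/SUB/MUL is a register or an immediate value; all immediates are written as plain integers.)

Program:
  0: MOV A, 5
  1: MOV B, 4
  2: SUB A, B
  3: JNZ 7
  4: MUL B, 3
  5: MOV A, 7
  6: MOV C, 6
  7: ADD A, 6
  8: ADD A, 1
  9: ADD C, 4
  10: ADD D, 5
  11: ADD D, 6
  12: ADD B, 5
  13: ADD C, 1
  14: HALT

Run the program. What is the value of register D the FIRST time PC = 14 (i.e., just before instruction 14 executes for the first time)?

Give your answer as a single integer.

Step 1: PC=0 exec 'MOV A, 5'. After: A=5 B=0 C=0 D=0 ZF=0 PC=1
Step 2: PC=1 exec 'MOV B, 4'. After: A=5 B=4 C=0 D=0 ZF=0 PC=2
Step 3: PC=2 exec 'SUB A, B'. After: A=1 B=4 C=0 D=0 ZF=0 PC=3
Step 4: PC=3 exec 'JNZ 7'. After: A=1 B=4 C=0 D=0 ZF=0 PC=7
Step 5: PC=7 exec 'ADD A, 6'. After: A=7 B=4 C=0 D=0 ZF=0 PC=8
Step 6: PC=8 exec 'ADD A, 1'. After: A=8 B=4 C=0 D=0 ZF=0 PC=9
Step 7: PC=9 exec 'ADD C, 4'. After: A=8 B=4 C=4 D=0 ZF=0 PC=10
Step 8: PC=10 exec 'ADD D, 5'. After: A=8 B=4 C=4 D=5 ZF=0 PC=11
Step 9: PC=11 exec 'ADD D, 6'. After: A=8 B=4 C=4 D=11 ZF=0 PC=12
Step 10: PC=12 exec 'ADD B, 5'. After: A=8 B=9 C=4 D=11 ZF=0 PC=13
Step 11: PC=13 exec 'ADD C, 1'. After: A=8 B=9 C=5 D=11 ZF=0 PC=14
First time PC=14: D=11

11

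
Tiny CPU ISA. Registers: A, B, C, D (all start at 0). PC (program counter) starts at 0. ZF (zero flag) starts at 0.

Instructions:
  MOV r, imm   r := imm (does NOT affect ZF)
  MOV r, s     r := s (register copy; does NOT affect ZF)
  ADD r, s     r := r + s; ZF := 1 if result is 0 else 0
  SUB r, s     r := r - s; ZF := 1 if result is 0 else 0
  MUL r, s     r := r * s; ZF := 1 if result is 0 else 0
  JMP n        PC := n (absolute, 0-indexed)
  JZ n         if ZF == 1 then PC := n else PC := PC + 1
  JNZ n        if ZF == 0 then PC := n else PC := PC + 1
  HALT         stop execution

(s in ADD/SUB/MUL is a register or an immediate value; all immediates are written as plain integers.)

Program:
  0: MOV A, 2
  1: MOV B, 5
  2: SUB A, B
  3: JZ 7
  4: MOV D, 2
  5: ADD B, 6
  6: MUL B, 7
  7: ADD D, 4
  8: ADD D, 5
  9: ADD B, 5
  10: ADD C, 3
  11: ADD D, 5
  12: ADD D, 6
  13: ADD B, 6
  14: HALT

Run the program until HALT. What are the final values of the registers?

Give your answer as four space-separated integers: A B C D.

Answer: -3 88 3 22

Derivation:
Step 1: PC=0 exec 'MOV A, 2'. After: A=2 B=0 C=0 D=0 ZF=0 PC=1
Step 2: PC=1 exec 'MOV B, 5'. After: A=2 B=5 C=0 D=0 ZF=0 PC=2
Step 3: PC=2 exec 'SUB A, B'. After: A=-3 B=5 C=0 D=0 ZF=0 PC=3
Step 4: PC=3 exec 'JZ 7'. After: A=-3 B=5 C=0 D=0 ZF=0 PC=4
Step 5: PC=4 exec 'MOV D, 2'. After: A=-3 B=5 C=0 D=2 ZF=0 PC=5
Step 6: PC=5 exec 'ADD B, 6'. After: A=-3 B=11 C=0 D=2 ZF=0 PC=6
Step 7: PC=6 exec 'MUL B, 7'. After: A=-3 B=77 C=0 D=2 ZF=0 PC=7
Step 8: PC=7 exec 'ADD D, 4'. After: A=-3 B=77 C=0 D=6 ZF=0 PC=8
Step 9: PC=8 exec 'ADD D, 5'. After: A=-3 B=77 C=0 D=11 ZF=0 PC=9
Step 10: PC=9 exec 'ADD B, 5'. After: A=-3 B=82 C=0 D=11 ZF=0 PC=10
Step 11: PC=10 exec 'ADD C, 3'. After: A=-3 B=82 C=3 D=11 ZF=0 PC=11
Step 12: PC=11 exec 'ADD D, 5'. After: A=-3 B=82 C=3 D=16 ZF=0 PC=12
Step 13: PC=12 exec 'ADD D, 6'. After: A=-3 B=82 C=3 D=22 ZF=0 PC=13
Step 14: PC=13 exec 'ADD B, 6'. After: A=-3 B=88 C=3 D=22 ZF=0 PC=14
Step 15: PC=14 exec 'HALT'. After: A=-3 B=88 C=3 D=22 ZF=0 PC=14 HALTED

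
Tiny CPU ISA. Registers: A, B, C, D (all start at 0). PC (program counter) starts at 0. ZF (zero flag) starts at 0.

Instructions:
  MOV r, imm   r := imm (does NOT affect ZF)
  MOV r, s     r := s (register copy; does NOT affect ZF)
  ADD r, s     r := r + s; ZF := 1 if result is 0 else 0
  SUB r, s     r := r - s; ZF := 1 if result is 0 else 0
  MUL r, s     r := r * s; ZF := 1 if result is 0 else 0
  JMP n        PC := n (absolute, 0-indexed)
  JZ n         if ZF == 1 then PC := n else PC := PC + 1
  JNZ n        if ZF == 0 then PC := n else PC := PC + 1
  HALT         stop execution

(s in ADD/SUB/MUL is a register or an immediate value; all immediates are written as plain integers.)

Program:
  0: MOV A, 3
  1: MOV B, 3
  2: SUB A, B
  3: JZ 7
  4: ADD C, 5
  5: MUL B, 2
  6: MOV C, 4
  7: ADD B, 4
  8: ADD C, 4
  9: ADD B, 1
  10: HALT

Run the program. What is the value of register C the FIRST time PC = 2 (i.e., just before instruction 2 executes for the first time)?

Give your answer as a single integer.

Step 1: PC=0 exec 'MOV A, 3'. After: A=3 B=0 C=0 D=0 ZF=0 PC=1
Step 2: PC=1 exec 'MOV B, 3'. After: A=3 B=3 C=0 D=0 ZF=0 PC=2
First time PC=2: C=0

0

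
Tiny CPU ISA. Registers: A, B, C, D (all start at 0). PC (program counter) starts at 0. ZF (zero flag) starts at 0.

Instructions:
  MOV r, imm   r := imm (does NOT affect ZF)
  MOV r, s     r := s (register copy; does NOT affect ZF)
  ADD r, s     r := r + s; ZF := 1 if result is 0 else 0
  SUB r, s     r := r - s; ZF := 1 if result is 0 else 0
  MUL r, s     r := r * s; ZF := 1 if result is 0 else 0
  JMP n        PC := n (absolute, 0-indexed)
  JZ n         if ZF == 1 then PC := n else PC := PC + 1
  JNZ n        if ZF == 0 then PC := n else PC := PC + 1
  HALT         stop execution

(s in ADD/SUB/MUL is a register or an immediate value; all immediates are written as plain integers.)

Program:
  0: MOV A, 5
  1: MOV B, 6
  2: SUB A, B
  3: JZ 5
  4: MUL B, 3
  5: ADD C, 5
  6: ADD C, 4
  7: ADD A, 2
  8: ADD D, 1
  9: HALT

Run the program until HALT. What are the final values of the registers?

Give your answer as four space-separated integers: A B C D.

Step 1: PC=0 exec 'MOV A, 5'. After: A=5 B=0 C=0 D=0 ZF=0 PC=1
Step 2: PC=1 exec 'MOV B, 6'. After: A=5 B=6 C=0 D=0 ZF=0 PC=2
Step 3: PC=2 exec 'SUB A, B'. After: A=-1 B=6 C=0 D=0 ZF=0 PC=3
Step 4: PC=3 exec 'JZ 5'. After: A=-1 B=6 C=0 D=0 ZF=0 PC=4
Step 5: PC=4 exec 'MUL B, 3'. After: A=-1 B=18 C=0 D=0 ZF=0 PC=5
Step 6: PC=5 exec 'ADD C, 5'. After: A=-1 B=18 C=5 D=0 ZF=0 PC=6
Step 7: PC=6 exec 'ADD C, 4'. After: A=-1 B=18 C=9 D=0 ZF=0 PC=7
Step 8: PC=7 exec 'ADD A, 2'. After: A=1 B=18 C=9 D=0 ZF=0 PC=8
Step 9: PC=8 exec 'ADD D, 1'. After: A=1 B=18 C=9 D=1 ZF=0 PC=9
Step 10: PC=9 exec 'HALT'. After: A=1 B=18 C=9 D=1 ZF=0 PC=9 HALTED

Answer: 1 18 9 1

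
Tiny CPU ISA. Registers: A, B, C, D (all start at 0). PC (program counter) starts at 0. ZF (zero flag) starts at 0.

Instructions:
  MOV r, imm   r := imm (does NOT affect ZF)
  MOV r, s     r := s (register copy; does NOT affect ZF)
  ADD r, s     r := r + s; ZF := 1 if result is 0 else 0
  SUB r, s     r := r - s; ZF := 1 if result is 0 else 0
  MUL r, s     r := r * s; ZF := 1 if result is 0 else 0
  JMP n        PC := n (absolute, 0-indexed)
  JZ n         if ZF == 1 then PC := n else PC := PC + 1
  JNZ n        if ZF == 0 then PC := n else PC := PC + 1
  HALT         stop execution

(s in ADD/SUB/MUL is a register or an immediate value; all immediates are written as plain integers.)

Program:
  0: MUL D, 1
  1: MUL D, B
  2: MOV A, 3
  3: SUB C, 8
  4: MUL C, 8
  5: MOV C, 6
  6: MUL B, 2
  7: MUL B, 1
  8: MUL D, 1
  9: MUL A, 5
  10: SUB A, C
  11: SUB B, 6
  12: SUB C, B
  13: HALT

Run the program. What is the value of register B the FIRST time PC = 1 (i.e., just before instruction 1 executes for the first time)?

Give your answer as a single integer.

Step 1: PC=0 exec 'MUL D, 1'. After: A=0 B=0 C=0 D=0 ZF=1 PC=1
First time PC=1: B=0

0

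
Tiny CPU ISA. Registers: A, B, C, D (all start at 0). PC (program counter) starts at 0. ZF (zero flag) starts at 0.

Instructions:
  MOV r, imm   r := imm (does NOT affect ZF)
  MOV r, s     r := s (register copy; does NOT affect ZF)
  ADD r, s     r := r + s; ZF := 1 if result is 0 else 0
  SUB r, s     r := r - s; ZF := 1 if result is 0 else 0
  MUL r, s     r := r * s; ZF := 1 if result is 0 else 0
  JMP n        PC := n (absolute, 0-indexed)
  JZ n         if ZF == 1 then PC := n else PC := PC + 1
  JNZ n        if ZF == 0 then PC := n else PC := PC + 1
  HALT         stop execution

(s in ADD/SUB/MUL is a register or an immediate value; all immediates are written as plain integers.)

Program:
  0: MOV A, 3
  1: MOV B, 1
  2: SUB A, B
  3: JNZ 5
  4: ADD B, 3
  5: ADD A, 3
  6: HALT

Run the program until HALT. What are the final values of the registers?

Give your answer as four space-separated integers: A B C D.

Answer: 5 1 0 0

Derivation:
Step 1: PC=0 exec 'MOV A, 3'. After: A=3 B=0 C=0 D=0 ZF=0 PC=1
Step 2: PC=1 exec 'MOV B, 1'. After: A=3 B=1 C=0 D=0 ZF=0 PC=2
Step 3: PC=2 exec 'SUB A, B'. After: A=2 B=1 C=0 D=0 ZF=0 PC=3
Step 4: PC=3 exec 'JNZ 5'. After: A=2 B=1 C=0 D=0 ZF=0 PC=5
Step 5: PC=5 exec 'ADD A, 3'. After: A=5 B=1 C=0 D=0 ZF=0 PC=6
Step 6: PC=6 exec 'HALT'. After: A=5 B=1 C=0 D=0 ZF=0 PC=6 HALTED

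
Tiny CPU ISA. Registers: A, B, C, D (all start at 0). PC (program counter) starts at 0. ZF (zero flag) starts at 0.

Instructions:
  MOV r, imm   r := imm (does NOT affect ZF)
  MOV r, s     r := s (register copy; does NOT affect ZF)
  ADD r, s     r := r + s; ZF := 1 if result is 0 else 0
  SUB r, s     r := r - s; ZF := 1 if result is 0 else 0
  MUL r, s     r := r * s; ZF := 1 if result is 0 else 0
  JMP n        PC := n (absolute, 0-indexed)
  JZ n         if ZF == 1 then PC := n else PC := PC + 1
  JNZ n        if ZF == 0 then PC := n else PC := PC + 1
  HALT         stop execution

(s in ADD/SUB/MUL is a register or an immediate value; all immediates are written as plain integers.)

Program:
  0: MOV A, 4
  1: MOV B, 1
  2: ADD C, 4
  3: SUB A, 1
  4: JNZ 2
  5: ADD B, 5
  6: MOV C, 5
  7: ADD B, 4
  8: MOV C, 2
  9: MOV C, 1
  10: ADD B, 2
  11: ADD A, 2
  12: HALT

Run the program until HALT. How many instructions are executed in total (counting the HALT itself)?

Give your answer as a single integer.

Answer: 22

Derivation:
Step 1: PC=0 exec 'MOV A, 4'. After: A=4 B=0 C=0 D=0 ZF=0 PC=1
Step 2: PC=1 exec 'MOV B, 1'. After: A=4 B=1 C=0 D=0 ZF=0 PC=2
Step 3: PC=2 exec 'ADD C, 4'. After: A=4 B=1 C=4 D=0 ZF=0 PC=3
Step 4: PC=3 exec 'SUB A, 1'. After: A=3 B=1 C=4 D=0 ZF=0 PC=4
Step 5: PC=4 exec 'JNZ 2'. After: A=3 B=1 C=4 D=0 ZF=0 PC=2
Step 6: PC=2 exec 'ADD C, 4'. After: A=3 B=1 C=8 D=0 ZF=0 PC=3
Step 7: PC=3 exec 'SUB A, 1'. After: A=2 B=1 C=8 D=0 ZF=0 PC=4
Step 8: PC=4 exec 'JNZ 2'. After: A=2 B=1 C=8 D=0 ZF=0 PC=2
Step 9: PC=2 exec 'ADD C, 4'. After: A=2 B=1 C=12 D=0 ZF=0 PC=3
Step 10: PC=3 exec 'SUB A, 1'. After: A=1 B=1 C=12 D=0 ZF=0 PC=4
Step 11: PC=4 exec 'JNZ 2'. After: A=1 B=1 C=12 D=0 ZF=0 PC=2
Step 12: PC=2 exec 'ADD C, 4'. After: A=1 B=1 C=16 D=0 ZF=0 PC=3
Step 13: PC=3 exec 'SUB A, 1'. After: A=0 B=1 C=16 D=0 ZF=1 PC=4
Step 14: PC=4 exec 'JNZ 2'. After: A=0 B=1 C=16 D=0 ZF=1 PC=5
Step 15: PC=5 exec 'ADD B, 5'. After: A=0 B=6 C=16 D=0 ZF=0 PC=6
Step 16: PC=6 exec 'MOV C, 5'. After: A=0 B=6 C=5 D=0 ZF=0 PC=7
Step 17: PC=7 exec 'ADD B, 4'. After: A=0 B=10 C=5 D=0 ZF=0 PC=8
Step 18: PC=8 exec 'MOV C, 2'. After: A=0 B=10 C=2 D=0 ZF=0 PC=9
Step 19: PC=9 exec 'MOV C, 1'. After: A=0 B=10 C=1 D=0 ZF=0 PC=10
Step 20: PC=10 exec 'ADD B, 2'. After: A=0 B=12 C=1 D=0 ZF=0 PC=11
Step 21: PC=11 exec 'ADD A, 2'. After: A=2 B=12 C=1 D=0 ZF=0 PC=12
Step 22: PC=12 exec 'HALT'. After: A=2 B=12 C=1 D=0 ZF=0 PC=12 HALTED
Total instructions executed: 22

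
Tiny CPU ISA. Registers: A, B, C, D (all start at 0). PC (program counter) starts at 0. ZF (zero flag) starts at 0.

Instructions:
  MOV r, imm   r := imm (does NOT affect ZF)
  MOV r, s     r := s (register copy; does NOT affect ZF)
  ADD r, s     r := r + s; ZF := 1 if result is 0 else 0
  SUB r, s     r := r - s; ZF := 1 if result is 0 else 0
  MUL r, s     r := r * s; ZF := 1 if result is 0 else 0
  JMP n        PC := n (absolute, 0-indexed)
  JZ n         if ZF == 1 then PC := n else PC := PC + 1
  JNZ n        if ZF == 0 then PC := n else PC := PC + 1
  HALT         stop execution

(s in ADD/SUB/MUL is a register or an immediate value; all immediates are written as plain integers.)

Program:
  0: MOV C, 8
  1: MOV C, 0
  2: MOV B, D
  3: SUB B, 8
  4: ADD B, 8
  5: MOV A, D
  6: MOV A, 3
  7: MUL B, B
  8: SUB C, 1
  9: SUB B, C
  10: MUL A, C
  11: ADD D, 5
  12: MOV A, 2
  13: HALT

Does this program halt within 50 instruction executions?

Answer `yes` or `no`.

Step 1: PC=0 exec 'MOV C, 8'. After: A=0 B=0 C=8 D=0 ZF=0 PC=1
Step 2: PC=1 exec 'MOV C, 0'. After: A=0 B=0 C=0 D=0 ZF=0 PC=2
Step 3: PC=2 exec 'MOV B, D'. After: A=0 B=0 C=0 D=0 ZF=0 PC=3
Step 4: PC=3 exec 'SUB B, 8'. After: A=0 B=-8 C=0 D=0 ZF=0 PC=4
Step 5: PC=4 exec 'ADD B, 8'. After: A=0 B=0 C=0 D=0 ZF=1 PC=5
Step 6: PC=5 exec 'MOV A, D'. After: A=0 B=0 C=0 D=0 ZF=1 PC=6
Step 7: PC=6 exec 'MOV A, 3'. After: A=3 B=0 C=0 D=0 ZF=1 PC=7
Step 8: PC=7 exec 'MUL B, B'. After: A=3 B=0 C=0 D=0 ZF=1 PC=8
Step 9: PC=8 exec 'SUB C, 1'. After: A=3 B=0 C=-1 D=0 ZF=0 PC=9
Step 10: PC=9 exec 'SUB B, C'. After: A=3 B=1 C=-1 D=0 ZF=0 PC=10
Step 11: PC=10 exec 'MUL A, C'. After: A=-3 B=1 C=-1 D=0 ZF=0 PC=11
Step 12: PC=11 exec 'ADD D, 5'. After: A=-3 B=1 C=-1 D=5 ZF=0 PC=12
Step 13: PC=12 exec 'MOV A, 2'. After: A=2 B=1 C=-1 D=5 ZF=0 PC=13
Step 14: PC=13 exec 'HALT'. After: A=2 B=1 C=-1 D=5 ZF=0 PC=13 HALTED

Answer: yes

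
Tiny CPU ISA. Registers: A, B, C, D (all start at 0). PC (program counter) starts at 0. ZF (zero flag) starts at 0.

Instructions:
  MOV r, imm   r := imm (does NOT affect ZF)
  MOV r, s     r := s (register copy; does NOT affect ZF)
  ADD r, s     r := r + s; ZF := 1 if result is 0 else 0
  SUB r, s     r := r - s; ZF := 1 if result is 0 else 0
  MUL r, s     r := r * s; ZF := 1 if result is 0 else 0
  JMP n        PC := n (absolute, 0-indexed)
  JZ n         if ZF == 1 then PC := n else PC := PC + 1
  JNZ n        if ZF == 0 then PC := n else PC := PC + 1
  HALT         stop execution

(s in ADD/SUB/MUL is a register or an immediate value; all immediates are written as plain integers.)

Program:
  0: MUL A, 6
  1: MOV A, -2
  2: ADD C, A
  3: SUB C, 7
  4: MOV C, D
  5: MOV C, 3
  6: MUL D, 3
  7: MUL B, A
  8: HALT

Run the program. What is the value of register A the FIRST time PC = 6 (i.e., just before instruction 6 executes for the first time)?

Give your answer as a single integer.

Step 1: PC=0 exec 'MUL A, 6'. After: A=0 B=0 C=0 D=0 ZF=1 PC=1
Step 2: PC=1 exec 'MOV A, -2'. After: A=-2 B=0 C=0 D=0 ZF=1 PC=2
Step 3: PC=2 exec 'ADD C, A'. After: A=-2 B=0 C=-2 D=0 ZF=0 PC=3
Step 4: PC=3 exec 'SUB C, 7'. After: A=-2 B=0 C=-9 D=0 ZF=0 PC=4
Step 5: PC=4 exec 'MOV C, D'. After: A=-2 B=0 C=0 D=0 ZF=0 PC=5
Step 6: PC=5 exec 'MOV C, 3'. After: A=-2 B=0 C=3 D=0 ZF=0 PC=6
First time PC=6: A=-2

-2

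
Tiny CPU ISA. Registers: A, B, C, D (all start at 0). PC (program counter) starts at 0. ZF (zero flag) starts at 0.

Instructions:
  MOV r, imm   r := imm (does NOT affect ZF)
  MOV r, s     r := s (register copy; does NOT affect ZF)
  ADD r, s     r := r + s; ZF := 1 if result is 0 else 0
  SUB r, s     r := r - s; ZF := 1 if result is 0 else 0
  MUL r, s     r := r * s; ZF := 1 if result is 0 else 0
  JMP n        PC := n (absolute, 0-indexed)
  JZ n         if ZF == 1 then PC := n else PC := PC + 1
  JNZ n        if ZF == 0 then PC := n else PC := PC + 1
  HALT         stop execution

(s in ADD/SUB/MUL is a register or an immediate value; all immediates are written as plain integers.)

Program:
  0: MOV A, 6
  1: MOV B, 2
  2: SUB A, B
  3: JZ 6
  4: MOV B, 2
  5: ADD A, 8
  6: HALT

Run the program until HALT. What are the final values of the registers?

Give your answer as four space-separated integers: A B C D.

Step 1: PC=0 exec 'MOV A, 6'. After: A=6 B=0 C=0 D=0 ZF=0 PC=1
Step 2: PC=1 exec 'MOV B, 2'. After: A=6 B=2 C=0 D=0 ZF=0 PC=2
Step 3: PC=2 exec 'SUB A, B'. After: A=4 B=2 C=0 D=0 ZF=0 PC=3
Step 4: PC=3 exec 'JZ 6'. After: A=4 B=2 C=0 D=0 ZF=0 PC=4
Step 5: PC=4 exec 'MOV B, 2'. After: A=4 B=2 C=0 D=0 ZF=0 PC=5
Step 6: PC=5 exec 'ADD A, 8'. After: A=12 B=2 C=0 D=0 ZF=0 PC=6
Step 7: PC=6 exec 'HALT'. After: A=12 B=2 C=0 D=0 ZF=0 PC=6 HALTED

Answer: 12 2 0 0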